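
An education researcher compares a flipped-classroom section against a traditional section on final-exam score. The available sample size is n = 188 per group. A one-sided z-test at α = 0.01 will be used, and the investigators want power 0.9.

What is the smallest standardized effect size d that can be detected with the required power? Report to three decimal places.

d ≈ 0.372

Required noncentrality: δ = z_{0.01} + z_{0.10} = 2.326 + 1.282 = 3.608.
δ = d·√(n/2) ⇒ d = δ/√(n/2) = 3.608/√(188/2) = 0.3721.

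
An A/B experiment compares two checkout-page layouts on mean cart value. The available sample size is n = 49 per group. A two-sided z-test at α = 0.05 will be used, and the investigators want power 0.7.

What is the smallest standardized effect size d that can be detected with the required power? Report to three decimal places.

d ≈ 0.502

Required noncentrality: δ = z_{0.025} + z_{0.30} = 1.960 + 0.524 = 2.484.
(Lower-tail contribution to power is negligible for δ > 0.)
δ = d·√(n/2) ⇒ d = δ/√(n/2) = 2.484/√(49/2) = 0.5019.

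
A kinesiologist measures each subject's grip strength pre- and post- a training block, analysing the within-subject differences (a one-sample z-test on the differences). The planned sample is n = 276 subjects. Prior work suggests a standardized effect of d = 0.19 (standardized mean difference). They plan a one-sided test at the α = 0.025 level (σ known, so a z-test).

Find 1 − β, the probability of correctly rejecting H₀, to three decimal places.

Noncentrality parameter: δ = d·√n = 0.19 × √276 = 3.1565
Critical value for a one-sided test at α = 0.025: z_α = 1.960.
Power = Φ(δ − 1.960) = Φ(1.197) = 0.8843.

Power ≈ 0.884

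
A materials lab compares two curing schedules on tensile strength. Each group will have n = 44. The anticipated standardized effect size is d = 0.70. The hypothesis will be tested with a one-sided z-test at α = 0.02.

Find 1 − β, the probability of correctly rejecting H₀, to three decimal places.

Power ≈ 0.891

Noncentrality parameter: δ = d·√(n/2) = 0.70 × √(44/2) = 3.2833
One-sided α = 0.02 → critical value z_{0.02} = 2.054.
Power = P(Z > 2.054 − δ) = Φ(1.230) = 0.8906.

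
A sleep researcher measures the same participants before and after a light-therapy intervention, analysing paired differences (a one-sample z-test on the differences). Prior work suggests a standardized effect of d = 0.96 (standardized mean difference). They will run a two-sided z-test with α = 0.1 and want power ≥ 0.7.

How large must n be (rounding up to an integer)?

n = 6

For power 0.7 need Φ(δ − z_{0.05}) = 0.7, so δ = z_{0.05} + z_{0.30} = 1.645 + 0.524 = 2.169.
(The Φ(−δ − z_{α/2}) term is vanishingly small for δ > 0 and is dropped in the standard sample-size formula.)
δ = d·√n ⇒ n = (δ/d)² = (2.169 / 0.96)² = 5.11.
Round up to the next whole unit.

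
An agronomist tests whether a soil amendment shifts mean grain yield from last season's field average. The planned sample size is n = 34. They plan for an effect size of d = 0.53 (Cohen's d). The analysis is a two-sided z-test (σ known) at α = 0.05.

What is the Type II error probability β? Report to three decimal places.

Noncentrality parameter: δ = d·√n = 0.53 × √34 = 3.0904
Two-sided α = 0.05 → critical value z_{0.025} = 1.960.
Power = Φ(δ − 1.960) + Φ(−δ − 1.960) = Φ(1.130) + Φ(-5.050) = 0.8709 + 0.0000 = 0.8709.
Type II error: β = 1 − power = 1 − 0.8709 = 0.1291.

β ≈ 0.129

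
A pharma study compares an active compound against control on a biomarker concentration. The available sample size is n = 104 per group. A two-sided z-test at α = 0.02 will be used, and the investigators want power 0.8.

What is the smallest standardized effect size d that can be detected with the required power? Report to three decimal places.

d ≈ 0.439

Need Φ(δ − 2.326) = 0.8, so δ = 2.326 + 0.842 = 3.168.
(Lower-tail contribution to power is negligible for δ > 0.)
δ = d·√(n/2) ⇒ d = δ/√(n/2) = 3.168/√(104/2) = 0.4393.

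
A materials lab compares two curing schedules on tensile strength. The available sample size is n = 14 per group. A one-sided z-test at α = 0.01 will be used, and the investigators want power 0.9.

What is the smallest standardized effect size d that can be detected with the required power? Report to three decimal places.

d ≈ 1.364

Required noncentrality: δ = z_{0.01} + z_{0.10} = 2.326 + 1.282 = 3.608.
δ = d·√(n/2) ⇒ d = δ/√(n/2) = 3.608/√(14/2) = 1.3637.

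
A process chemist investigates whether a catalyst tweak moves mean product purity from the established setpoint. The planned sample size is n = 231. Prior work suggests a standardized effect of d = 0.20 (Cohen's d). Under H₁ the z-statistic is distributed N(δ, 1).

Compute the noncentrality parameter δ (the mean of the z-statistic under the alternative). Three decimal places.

δ = d·√n = 0.20 × √231 = 3.0397

δ ≈ 3.040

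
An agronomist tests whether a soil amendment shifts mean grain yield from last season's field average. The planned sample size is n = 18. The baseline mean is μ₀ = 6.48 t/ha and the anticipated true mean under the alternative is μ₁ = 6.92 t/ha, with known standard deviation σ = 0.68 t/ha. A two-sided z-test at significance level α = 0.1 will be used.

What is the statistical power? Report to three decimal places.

Standardized effect: d = |μ₁ − μ₀| / σ = |6.92 − 6.48| / 0.68 = 0.6471
Noncentrality parameter: δ = d·√n = 0.6471 × √18 = 2.7452
Two-sided α = 0.1 → critical value z_{0.05} = 1.645.
Power = Φ(δ − 1.645) + Φ(−δ − 1.645) = Φ(1.100) + Φ(-4.390) = 0.8644 + 0.0000 = 0.8644.

Power ≈ 0.864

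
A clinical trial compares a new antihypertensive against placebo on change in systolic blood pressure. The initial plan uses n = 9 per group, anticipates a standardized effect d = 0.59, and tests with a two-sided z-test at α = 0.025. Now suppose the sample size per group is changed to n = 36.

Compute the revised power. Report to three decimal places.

With n = 36 per group: δ = d·√(n/2) = 0.59 × √(36/2) = 2.5032. Critical value z_{0.0125} = 2.241.
Revised power = Φ(δ − 2.241) + Φ(−δ − 2.241) = Φ(0.262) + Φ(-4.745) = 0.6032 + 0.0000 = 0.6032.

Power ≈ 0.603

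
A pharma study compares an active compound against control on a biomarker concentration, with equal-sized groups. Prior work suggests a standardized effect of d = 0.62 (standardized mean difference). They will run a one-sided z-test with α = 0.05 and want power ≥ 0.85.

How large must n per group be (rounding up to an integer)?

Set Φ(δ − 1.645) = 0.85; then δ − 1.645 = Φ⁻¹(0.85) = 1.036, giving δ = 2.681.
δ = d·√(n/2) ⇒ n = 2(δ/d)² = 2 × (2.681 / 0.62)² = 37.41.
Rounding up, n = 38 per group.

n = 38 per group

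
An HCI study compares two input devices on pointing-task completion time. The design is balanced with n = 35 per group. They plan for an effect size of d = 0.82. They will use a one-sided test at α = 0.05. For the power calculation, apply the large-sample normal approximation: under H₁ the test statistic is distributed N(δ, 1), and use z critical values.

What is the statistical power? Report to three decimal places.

Power ≈ 0.963

Noncentrality parameter: δ = d·√(n/2) = 0.82 × √(35/2) = 3.4303
One-sided α = 0.05 → critical value z_{0.05} = 1.645.
Power = P(Z > 1.645 − δ) = Φ(1.785) = 0.9629.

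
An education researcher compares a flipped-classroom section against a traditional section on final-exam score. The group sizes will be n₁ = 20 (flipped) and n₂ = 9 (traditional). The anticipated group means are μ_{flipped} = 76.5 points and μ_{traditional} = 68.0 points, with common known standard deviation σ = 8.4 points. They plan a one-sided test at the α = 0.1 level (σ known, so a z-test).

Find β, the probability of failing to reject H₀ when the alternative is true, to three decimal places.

β ≈ 0.108

Standardized effect: d = |μ_{flipped} − μ_{traditional}| / σ = |76.5 − 68.0| / 8.4 = 1.0119
Noncentrality parameter: δ = d / √(1/n₁ + 1/n₂) = 1.0119 / √(1/20 + 1/9) = 2.5210
Critical value for a one-sided test at α = 0.1: z_α = 1.282.
Power = Φ(δ − 1.282) = Φ(1.239) = 0.8924.
Type II error: β = 1 − power = 1 − 0.8924 = 0.1076.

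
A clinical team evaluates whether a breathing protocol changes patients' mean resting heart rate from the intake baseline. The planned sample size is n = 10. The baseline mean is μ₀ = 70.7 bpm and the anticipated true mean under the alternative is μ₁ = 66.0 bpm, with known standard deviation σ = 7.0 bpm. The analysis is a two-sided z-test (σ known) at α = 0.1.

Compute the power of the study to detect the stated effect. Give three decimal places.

Power ≈ 0.684

Standardized effect: d = |μ₁ − μ₀| / σ = |66.0 − 70.7| / 7.0 = 0.6714
Noncentrality parameter: δ = d·√n = 0.6714 × √10 = 2.1232
Critical value for a two-sided test at α = 0.1: z_{α/2} = 1.645.
Power = Φ(δ − 1.645) + Φ(−δ − 1.645) = Φ(0.478) + Φ(-3.768) = 0.6838 + 0.0001 = 0.6839.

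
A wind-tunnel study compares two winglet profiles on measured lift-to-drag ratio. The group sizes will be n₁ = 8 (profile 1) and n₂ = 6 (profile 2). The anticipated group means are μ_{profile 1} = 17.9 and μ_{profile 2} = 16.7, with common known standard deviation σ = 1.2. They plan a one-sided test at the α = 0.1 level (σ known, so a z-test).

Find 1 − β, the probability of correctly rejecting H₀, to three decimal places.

Power ≈ 0.716

Standardized effect: d = |μ_{profile 1} − μ_{profile 2}| / σ = |17.9 − 16.7| / 1.2 = 1.0000
Noncentrality parameter: δ = d / √(1/n₁ + 1/n₂) = 1.0000 / √(1/8 + 1/6) = 1.8516
Critical value for a one-sided test at α = 0.1: z_α = 1.282.
Power = Φ(δ − 1.282) = Φ(0.570) = 0.7157.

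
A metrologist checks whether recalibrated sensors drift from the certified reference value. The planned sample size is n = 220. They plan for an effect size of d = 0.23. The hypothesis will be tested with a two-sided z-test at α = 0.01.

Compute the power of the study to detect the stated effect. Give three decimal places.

Noncentrality parameter: δ = d·√n = 0.23 × √220 = 3.4115
Two-sided α = 0.01 → critical value z_{0.005} = 2.576.
Power = Φ(δ − 2.576) + Φ(−δ − 2.576) = Φ(0.836) + Φ(-5.987) = 0.7983 + 0.0000 = 0.7983.

Power ≈ 0.798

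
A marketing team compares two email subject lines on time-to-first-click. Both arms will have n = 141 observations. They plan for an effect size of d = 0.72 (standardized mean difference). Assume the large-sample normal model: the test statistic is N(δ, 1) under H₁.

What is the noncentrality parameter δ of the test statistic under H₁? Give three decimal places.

δ ≈ 6.045

δ = d·√(n/2) = 0.72 × √(141/2) = 6.0454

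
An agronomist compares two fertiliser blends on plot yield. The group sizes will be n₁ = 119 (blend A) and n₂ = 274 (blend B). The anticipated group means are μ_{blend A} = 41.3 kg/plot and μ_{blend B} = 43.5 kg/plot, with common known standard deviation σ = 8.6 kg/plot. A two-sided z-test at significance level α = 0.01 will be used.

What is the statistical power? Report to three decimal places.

Power ≈ 0.403

Standardized effect: d = |μ_{blend A} − μ_{blend B}| / σ = |41.3 − 43.5| / 8.6 = 0.2558
Noncentrality parameter: δ = d / √(1/n₁ + 1/n₂) = 0.2558 / √(1/119 + 1/274) = 2.3301
Critical value for a two-sided test at α = 0.01: z_{α/2} = 2.576.
Power = Φ(δ − 2.576) + Φ(−δ − 2.576) = Φ(-0.246) + Φ(-4.906) = 0.4030 + 0.0000 = 0.4030.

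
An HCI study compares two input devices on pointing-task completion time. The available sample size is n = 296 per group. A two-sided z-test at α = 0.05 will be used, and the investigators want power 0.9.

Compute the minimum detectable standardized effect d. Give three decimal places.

d ≈ 0.266

Need Φ(δ − 1.960) = 0.9, so δ = 1.960 + 1.282 = 3.242.
(The second rejection-region term Φ(−δ − z_{α/2}) is negligible and dropped.)
δ = d·√(n/2) ⇒ d = δ/√(n/2) = 3.242/√(296/2) = 0.2665.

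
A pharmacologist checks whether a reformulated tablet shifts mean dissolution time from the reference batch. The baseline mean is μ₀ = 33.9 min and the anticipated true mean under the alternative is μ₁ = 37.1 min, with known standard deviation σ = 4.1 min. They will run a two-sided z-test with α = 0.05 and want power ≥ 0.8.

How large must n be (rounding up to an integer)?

Standardized effect: d = |μ₁ − μ₀| / σ = |37.1 − 33.9| / 4.1 = 0.7805
For power 0.8 need Φ(δ − z_{0.025}) = 0.8, so δ = z_{0.025} + z_{0.20} = 1.960 + 0.842 = 2.802.
(Ignoring the negligible lower-tail rejection probability gives the usual closed-form inversion.)
δ = d·√n ⇒ n = (δ/d)² = (2.802 / 0.7805)² = 12.88.
Round up to the next whole unit.

n = 13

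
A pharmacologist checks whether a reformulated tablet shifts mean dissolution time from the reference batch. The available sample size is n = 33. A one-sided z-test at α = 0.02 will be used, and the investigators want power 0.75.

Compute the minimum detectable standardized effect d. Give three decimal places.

d ≈ 0.475

Need Φ(δ − 2.054) = 0.75, so δ = 2.054 + 0.674 = 2.728.
δ = d·√n ⇒ d = δ/√n = 2.728/√33 = 0.4749.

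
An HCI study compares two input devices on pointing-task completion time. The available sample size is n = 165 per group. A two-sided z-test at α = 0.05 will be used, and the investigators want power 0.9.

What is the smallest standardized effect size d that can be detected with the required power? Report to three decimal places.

d ≈ 0.357

Need Φ(δ − 1.960) = 0.9, so δ = 1.960 + 1.282 = 3.242.
(The second rejection-region term Φ(−δ − z_{α/2}) is negligible and dropped.)
δ = d·√(n/2) ⇒ d = δ/√(n/2) = 3.242/√(165/2) = 0.3569.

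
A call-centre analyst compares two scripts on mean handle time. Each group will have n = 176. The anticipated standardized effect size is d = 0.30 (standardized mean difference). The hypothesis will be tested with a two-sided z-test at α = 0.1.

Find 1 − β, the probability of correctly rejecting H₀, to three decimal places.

Power ≈ 0.879

Noncentrality parameter: δ = d·√(n/2) = 0.30 × √(176/2) = 2.8142
Critical value for a two-sided test at α = 0.1: z_{α/2} = 1.645.
Power = Φ(δ − 1.645) + Φ(−δ − 1.645) = Φ(1.169) + Φ(-4.459) = 0.8789 + 0.0000 = 0.8789.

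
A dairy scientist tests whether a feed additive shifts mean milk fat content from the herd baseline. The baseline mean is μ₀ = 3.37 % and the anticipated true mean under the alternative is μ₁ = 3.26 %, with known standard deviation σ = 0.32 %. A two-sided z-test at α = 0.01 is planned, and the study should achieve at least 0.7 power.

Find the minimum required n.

n = 82

Standardized effect: d = |μ₁ − μ₀| / σ = |3.26 − 3.37| / 0.32 = 0.3438
For power 0.7 need Φ(δ − z_{0.005}) = 0.7, so δ = z_{0.005} + z_{0.30} = 2.576 + 0.524 = 3.100.
(For δ > 0 the lower-tail rejection region contributes negligibly to power, so the one-term inversion is standard.)
δ = d·√n ⇒ n = (δ/d)² = (3.100 / 0.3438)² = 81.34.
Rounding up, n = 82.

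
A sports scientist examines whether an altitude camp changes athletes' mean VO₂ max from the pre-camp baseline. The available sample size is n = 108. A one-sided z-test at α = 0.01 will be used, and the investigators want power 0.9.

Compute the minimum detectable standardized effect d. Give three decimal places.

d ≈ 0.347

Need Φ(δ − 2.326) = 0.9, so δ = 2.326 + 1.282 = 3.608.
δ = d·√n ⇒ d = δ/√n = 3.608/√108 = 0.3472.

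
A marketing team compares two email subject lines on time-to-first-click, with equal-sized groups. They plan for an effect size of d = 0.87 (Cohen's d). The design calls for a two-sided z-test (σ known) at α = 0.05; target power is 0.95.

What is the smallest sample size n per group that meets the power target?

For power 0.95 need Φ(δ − z_{0.025}) = 0.95, so δ = z_{0.025} + z_{0.05} = 1.960 + 1.645 = 3.605.
(For δ > 0 the lower-tail rejection region contributes negligibly to power, so the one-term inversion is standard.)
δ = d·√(n/2) ⇒ n = 2(δ/d)² = 2 × (3.605 / 0.87)² = 34.34.
Round up to the next whole unit.

n = 35 per group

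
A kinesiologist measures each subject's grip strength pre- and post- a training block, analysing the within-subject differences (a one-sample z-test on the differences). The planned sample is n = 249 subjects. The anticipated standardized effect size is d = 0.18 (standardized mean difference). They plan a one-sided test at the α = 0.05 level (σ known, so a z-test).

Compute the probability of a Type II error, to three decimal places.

β ≈ 0.116

Noncentrality parameter: δ = d·√n = 0.18 × √249 = 2.8404
Critical value for a one-sided test at α = 0.05: z_α = 1.645.
Power = P(Z > 1.645 − δ) = Φ(1.195) = 0.8841.
Type II error: β = 1 − power = 1 − 0.8841 = 0.1159.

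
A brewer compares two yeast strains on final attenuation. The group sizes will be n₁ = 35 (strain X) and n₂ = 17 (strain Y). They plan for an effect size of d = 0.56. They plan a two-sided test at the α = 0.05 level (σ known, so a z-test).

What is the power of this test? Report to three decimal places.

Power ≈ 0.474

Noncentrality parameter: δ = d / √(1/n₁ + 1/n₂) = 0.56 / √(1/35 + 1/17) = 1.8943
Critical value for a two-sided test at α = 0.05: z_{α/2} = 1.960.
Power = Φ(δ − 1.960) + Φ(−δ − 1.960) = Φ(-0.066) + Φ(-3.854) = 0.4738 + 0.0001 = 0.4739.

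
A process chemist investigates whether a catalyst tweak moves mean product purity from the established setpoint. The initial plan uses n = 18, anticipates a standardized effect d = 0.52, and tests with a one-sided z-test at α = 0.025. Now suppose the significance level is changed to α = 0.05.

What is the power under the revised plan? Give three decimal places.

δ = d·√n = 0.52 × √18 = 2.2062 (unchanged). New critical value: z_{0.05} = 1.645.
Revised power = Φ(δ − 1.645) = Φ(0.561) = 0.7127.

Power ≈ 0.713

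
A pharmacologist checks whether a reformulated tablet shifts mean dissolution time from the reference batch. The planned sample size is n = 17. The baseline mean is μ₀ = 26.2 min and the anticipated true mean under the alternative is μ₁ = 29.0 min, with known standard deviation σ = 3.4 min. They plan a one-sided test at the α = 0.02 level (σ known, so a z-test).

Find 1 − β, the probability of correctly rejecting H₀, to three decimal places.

Power ≈ 0.910

Standardized effect: d = |μ₁ − μ₀| / σ = |29.0 − 26.2| / 3.4 = 0.8235
Noncentrality parameter: δ = d·√n = 0.8235 × √17 = 3.3955
Critical value for a one-sided test at α = 0.02: z_α = 2.054.
Power = P(Z > 2.054 − δ) = Φ(1.342) = 0.9102.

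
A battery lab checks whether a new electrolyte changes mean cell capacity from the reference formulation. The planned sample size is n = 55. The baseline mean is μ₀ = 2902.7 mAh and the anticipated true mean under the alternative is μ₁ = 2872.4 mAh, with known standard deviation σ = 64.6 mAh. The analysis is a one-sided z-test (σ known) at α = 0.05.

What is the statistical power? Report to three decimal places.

Standardized effect: d = |μ₁ − μ₀| / σ = |2872.4 − 2902.7| / 64.6 = 0.4690
Noncentrality parameter: δ = d·√n = 0.4690 × √55 = 3.4785
Critical value for a one-sided test at α = 0.05: z_α = 1.645.
Power = P(Z > 1.645 − δ) = Φ(1.834) = 0.9666.

Power ≈ 0.967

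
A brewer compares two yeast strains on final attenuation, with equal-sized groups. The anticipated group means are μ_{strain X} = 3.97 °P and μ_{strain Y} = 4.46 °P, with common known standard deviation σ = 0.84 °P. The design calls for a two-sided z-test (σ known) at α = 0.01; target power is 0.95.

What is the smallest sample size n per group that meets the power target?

n = 105 per group

Standardized effect: d = |μ_{strain X} − μ_{strain Y}| / σ = |3.97 − 4.46| / 0.84 = 0.5833
For power 0.95 need Φ(δ − z_{0.005}) = 0.95, so δ = z_{0.005} + z_{0.05} = 2.576 + 1.645 = 4.221.
(For δ > 0 the lower-tail rejection region contributes negligibly to power, so the one-term inversion is standard.)
δ = d·√(n/2) ⇒ n = 2(δ/d)² = 2 × (4.221 / 0.5833)² = 104.70.
Round up to the next whole unit.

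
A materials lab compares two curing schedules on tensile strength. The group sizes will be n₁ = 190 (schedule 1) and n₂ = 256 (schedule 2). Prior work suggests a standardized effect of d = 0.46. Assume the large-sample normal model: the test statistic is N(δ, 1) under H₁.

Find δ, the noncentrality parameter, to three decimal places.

δ = d / √(1/n₁ + 1/n₂) = 0.46 / √(1/190 + 1/256) = 4.8038

δ ≈ 4.804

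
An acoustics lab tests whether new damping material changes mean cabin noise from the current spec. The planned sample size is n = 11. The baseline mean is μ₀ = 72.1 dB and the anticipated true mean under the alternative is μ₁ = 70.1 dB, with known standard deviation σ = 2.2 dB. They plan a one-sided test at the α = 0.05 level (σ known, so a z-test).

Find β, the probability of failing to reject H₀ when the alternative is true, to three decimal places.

Standardized effect: d = |μ₁ − μ₀| / σ = |70.1 − 72.1| / 2.2 = 0.9091
Noncentrality parameter: δ = d·√n = 0.9091 × √11 = 3.0151
One-sided α = 0.05 → critical value z_{0.05} = 1.645.
Power = Φ(δ − 1.645) = Φ(1.370) = 0.9147.
Type II error: β = 1 − power = 1 − 0.9147 = 0.0853.

β ≈ 0.085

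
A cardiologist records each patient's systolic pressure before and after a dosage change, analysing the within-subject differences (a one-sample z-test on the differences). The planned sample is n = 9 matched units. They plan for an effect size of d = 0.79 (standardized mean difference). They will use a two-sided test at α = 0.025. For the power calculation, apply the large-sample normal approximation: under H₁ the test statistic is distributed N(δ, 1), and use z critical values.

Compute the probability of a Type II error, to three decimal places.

Noncentrality parameter: δ = d·√n = 0.79 × √9 = 2.3700
Two-sided α = 0.025 → critical value z_{0.0125} = 2.241.
Power = Φ(δ − 2.241) + Φ(−δ − 2.241) = Φ(0.129) + Φ(-4.611) = 0.5512 + 0.0000 = 0.5512.
Type II error: β = 1 − power = 1 − 0.5512 = 0.4488.

β ≈ 0.449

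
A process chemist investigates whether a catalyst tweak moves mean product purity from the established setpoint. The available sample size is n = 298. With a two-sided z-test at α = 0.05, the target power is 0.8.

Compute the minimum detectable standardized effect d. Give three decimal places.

d ≈ 0.162

Required noncentrality: δ = z_{0.025} + z_{0.20} = 1.960 + 0.842 = 2.802.
(The second rejection-region term Φ(−δ − z_{α/2}) is negligible and dropped.)
δ = d·√n ⇒ d = δ/√n = 2.802/√298 = 0.1623.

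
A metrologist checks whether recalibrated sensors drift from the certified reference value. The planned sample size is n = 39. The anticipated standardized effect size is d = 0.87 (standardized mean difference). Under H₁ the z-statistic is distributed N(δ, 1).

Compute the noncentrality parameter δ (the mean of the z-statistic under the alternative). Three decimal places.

δ ≈ 5.433

δ = d·√n = 0.87 × √39 = 5.4331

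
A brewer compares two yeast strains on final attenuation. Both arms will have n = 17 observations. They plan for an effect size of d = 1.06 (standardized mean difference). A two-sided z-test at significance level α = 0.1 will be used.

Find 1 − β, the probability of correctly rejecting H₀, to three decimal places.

Power ≈ 0.926

Noncentrality parameter: δ = d·√(n/2) = 1.06 × √(17/2) = 3.0904
Two-sided α = 0.1 → critical value z_{0.05} = 1.645.
Power = Φ(δ − 1.645) + Φ(−δ − 1.645) = Φ(1.446) + Φ(-4.735) = 0.9258 + 0.0000 = 0.9258.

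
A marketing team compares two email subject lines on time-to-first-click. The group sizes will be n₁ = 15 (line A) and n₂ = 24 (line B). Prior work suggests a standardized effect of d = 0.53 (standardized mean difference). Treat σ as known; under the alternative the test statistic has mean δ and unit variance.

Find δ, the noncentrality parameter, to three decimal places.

δ = d / √(1/n₁ + 1/n₂) = 0.53 / √(1/15 + 1/24) = 1.6103

δ ≈ 1.610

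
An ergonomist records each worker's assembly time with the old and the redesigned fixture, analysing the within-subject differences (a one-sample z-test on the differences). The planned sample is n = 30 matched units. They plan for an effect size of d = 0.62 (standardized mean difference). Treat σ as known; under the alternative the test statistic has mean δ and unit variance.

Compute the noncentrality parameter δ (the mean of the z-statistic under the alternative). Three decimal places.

δ ≈ 3.396

The noncentrality parameter scales effect size by the design's sample-size factor: δ = d·√n = 0.62 × √30 = 3.3959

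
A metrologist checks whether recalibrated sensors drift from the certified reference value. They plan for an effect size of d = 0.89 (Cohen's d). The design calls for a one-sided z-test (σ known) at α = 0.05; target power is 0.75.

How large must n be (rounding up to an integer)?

n = 7

Set Φ(δ − 1.645) = 0.75; then δ − 1.645 = Φ⁻¹(0.75) = 0.674, giving δ = 2.319.
δ = d·√n ⇒ n = (δ/d)² = (2.319 / 0.89)² = 6.79.
Round up to the next whole unit.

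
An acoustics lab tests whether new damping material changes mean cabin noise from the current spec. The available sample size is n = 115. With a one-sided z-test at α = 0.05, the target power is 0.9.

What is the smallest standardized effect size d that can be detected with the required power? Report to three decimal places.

d ≈ 0.273

Need Φ(δ − 1.645) = 0.9, so δ = 1.645 + 1.282 = 2.926.
δ = d·√n ⇒ d = δ/√n = 2.926/√115 = 0.2729.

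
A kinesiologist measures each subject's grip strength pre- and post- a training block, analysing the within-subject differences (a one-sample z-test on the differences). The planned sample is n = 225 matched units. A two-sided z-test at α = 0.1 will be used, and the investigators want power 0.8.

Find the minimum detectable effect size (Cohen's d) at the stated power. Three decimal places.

Required noncentrality: δ = z_{0.05} + z_{0.20} = 1.645 + 0.842 = 2.486.
(The second rejection-region term Φ(−δ − z_{α/2}) is negligible and dropped.)
δ = d·√n ⇒ d = δ/√n = 2.486/√225 = 0.1658.

d ≈ 0.166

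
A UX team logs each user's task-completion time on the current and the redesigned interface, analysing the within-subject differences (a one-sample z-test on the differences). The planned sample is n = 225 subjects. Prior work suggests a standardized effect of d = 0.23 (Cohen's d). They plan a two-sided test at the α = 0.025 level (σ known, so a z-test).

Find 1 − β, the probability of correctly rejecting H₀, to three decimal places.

Power ≈ 0.887

Noncentrality parameter: δ = d·√n = 0.23 × √225 = 3.4500
Critical value for a two-sided test at α = 0.025: z_{α/2} = 2.241.
Power = Φ(δ − 2.241) + Φ(−δ − 2.241) = Φ(1.209) + Φ(-5.691) = 0.8866 + 0.0000 = 0.8866.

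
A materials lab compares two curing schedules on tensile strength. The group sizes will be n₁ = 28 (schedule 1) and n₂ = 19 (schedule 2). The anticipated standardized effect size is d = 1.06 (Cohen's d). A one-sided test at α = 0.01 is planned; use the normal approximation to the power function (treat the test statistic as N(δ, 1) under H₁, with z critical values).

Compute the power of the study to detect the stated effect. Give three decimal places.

Power ≈ 0.892

Noncentrality parameter: δ = d / √(1/n₁ + 1/n₂) = 1.06 / √(1/28 + 1/19) = 3.5663
One-sided α = 0.01 → critical value z_{0.01} = 2.326.
Power = Φ(δ − 2.326) = Φ(1.240) = 0.8925.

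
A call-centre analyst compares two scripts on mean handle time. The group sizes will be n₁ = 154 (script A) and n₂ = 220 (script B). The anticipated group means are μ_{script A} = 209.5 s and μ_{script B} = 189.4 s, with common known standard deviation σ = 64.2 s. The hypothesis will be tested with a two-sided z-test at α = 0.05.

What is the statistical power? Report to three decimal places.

Standardized effect: d = |μ_{script A} − μ_{script B}| / σ = |209.5 − 189.4| / 64.2 = 0.3131
Noncentrality parameter: λ = d / √(1/n₁ + 1/n₂) = 0.3131 / √(1/154 + 1/220) = 2.9799
Two-sided α = 0.05 → critical value z_{0.025} = 1.960.
Power = Φ(λ − 1.960) + Φ(−λ − 1.960) = Φ(1.020) + Φ(-4.940) = 0.8461 + 0.0000 = 0.8461.

Power ≈ 0.846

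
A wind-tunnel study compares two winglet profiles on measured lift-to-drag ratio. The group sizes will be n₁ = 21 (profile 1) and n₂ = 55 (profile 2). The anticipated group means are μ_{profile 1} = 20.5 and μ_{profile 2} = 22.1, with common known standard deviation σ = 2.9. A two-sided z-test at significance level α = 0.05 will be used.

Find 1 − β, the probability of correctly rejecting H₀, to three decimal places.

Standardized effect: d = |μ_{profile 1} − μ_{profile 2}| / σ = |20.5 − 22.1| / 2.9 = 0.5517
Noncentrality parameter: δ = d / √(1/n₁ + 1/n₂) = 0.5517 / √(1/21 + 1/55) = 2.1508
Critical value for a two-sided test at α = 0.05: z_{α/2} = 1.960.
Power = Φ(δ − 1.960) + Φ(−δ − 1.960) = Φ(0.191) + Φ(-4.111) = 0.5757 + 0.0000 = 0.5757.

Power ≈ 0.576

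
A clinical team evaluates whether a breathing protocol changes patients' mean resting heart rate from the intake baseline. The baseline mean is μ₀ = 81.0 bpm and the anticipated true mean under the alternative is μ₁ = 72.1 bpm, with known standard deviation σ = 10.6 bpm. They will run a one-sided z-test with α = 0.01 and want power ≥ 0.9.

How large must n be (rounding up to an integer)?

Standardized effect: d = |μ₁ − μ₀| / σ = |72.1 − 81.0| / 10.6 = 0.8396
For power 0.9 need Φ(δ − z_{0.01}) = 0.9, so δ = z_{0.01} + z_{0.10} = 2.326 + 1.282 = 3.608.
δ = d·√n ⇒ n = (δ/d)² = (3.608 / 0.8396)² = 18.46.
Rounding up, n = 19.

n = 19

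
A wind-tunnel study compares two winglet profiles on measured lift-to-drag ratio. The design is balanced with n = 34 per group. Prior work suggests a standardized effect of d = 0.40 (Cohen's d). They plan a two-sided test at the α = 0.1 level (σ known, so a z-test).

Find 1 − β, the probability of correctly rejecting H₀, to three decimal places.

Noncentrality parameter: δ = d·√(n/2) = 0.40 × √(34/2) = 1.6492
Critical value for a two-sided test at α = 0.1: z_{α/2} = 1.645.
Power = Φ(δ − 1.645) + Φ(−δ − 1.645) = Φ(0.004) + Φ(-3.294) = 0.5018 + 0.0005 = 0.5022.

Power ≈ 0.502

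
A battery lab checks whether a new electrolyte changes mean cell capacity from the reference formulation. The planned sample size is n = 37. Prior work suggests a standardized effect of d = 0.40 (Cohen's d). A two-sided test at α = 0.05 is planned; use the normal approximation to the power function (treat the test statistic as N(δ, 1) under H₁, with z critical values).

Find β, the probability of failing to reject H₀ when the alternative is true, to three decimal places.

Noncentrality parameter: δ = d·√n = 0.40 × √37 = 2.4331
Critical value for a two-sided test at α = 0.05: z_{α/2} = 1.960.
Power = Φ(δ − 1.960) + Φ(−δ − 1.960) = Φ(0.473) + Φ(-4.393) = 0.6819 + 0.0000 = 0.6819.
Type II error: β = 1 − power = 1 − 0.6819 = 0.3181.

β ≈ 0.318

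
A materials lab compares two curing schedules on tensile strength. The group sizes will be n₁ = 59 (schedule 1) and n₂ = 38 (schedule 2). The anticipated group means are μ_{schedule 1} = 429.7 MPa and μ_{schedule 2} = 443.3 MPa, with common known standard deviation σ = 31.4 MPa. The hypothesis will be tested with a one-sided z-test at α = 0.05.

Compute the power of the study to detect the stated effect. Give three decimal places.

Standardized effect: d = |μ_{schedule 1} − μ_{schedule 2}| / σ = |429.7 − 443.3| / 31.4 = 0.4331
Noncentrality parameter: δ = d / √(1/n₁ + 1/n₂) = 0.4331 / √(1/59 + 1/38) = 2.0823
One-sided α = 0.05 → critical value z_{0.05} = 1.645.
Power = P(Z > 1.645 − δ) = Φ(0.437) = 0.6691.

Power ≈ 0.669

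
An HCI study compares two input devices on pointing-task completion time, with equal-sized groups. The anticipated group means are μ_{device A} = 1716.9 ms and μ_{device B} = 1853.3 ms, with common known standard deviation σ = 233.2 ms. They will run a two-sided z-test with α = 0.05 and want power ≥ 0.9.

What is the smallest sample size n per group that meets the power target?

n = 62 per group

Standardized effect: d = |μ_{device A} − μ_{device B}| / σ = |1716.9 − 1853.3| / 233.2 = 0.5849
Set Φ(δ − 1.960) = 0.9; then δ − 1.960 = Φ⁻¹(0.9) = 1.282, giving δ = 3.242.
(Ignoring the negligible lower-tail rejection probability gives the usual closed-form inversion.)
δ = d·√(n/2) ⇒ n = 2(δ/d)² = 2 × (3.242 / 0.5849)² = 61.43.
Rounding up, n = 62 per group.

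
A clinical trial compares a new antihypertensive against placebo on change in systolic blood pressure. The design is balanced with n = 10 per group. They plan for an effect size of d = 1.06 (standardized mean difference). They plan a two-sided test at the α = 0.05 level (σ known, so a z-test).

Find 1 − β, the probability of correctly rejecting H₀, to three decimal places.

Power ≈ 0.659

Noncentrality parameter: δ = d·√(n/2) = 1.06 × √(10/2) = 2.3702
Two-sided α = 0.05 → critical value z_{0.025} = 1.960.
Power = Φ(δ − 1.960) + Φ(−δ − 1.960) = Φ(0.410) + Φ(-4.330) = 0.6592 + 0.0000 = 0.6592.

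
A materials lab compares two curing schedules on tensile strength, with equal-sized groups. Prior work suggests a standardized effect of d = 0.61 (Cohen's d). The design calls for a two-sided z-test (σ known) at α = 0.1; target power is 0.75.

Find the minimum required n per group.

For power 0.75 need Φ(δ − z_{0.05}) = 0.75, so δ = z_{0.05} + z_{0.25} = 1.645 + 0.674 = 2.319.
(Ignoring the negligible lower-tail rejection probability gives the usual closed-form inversion.)
δ = d·√(n/2) ⇒ n = 2(δ/d)² = 2 × (2.319 / 0.61)² = 28.91.
Round up to the next whole unit.

n = 29 per group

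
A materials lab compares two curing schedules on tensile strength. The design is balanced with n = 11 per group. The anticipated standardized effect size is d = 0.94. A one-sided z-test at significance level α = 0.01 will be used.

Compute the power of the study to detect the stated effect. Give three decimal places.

Noncentrality parameter: λ = d·√(n/2) = 0.94 × √(11/2) = 2.2045
One-sided α = 0.01 → critical value z_{0.01} = 2.326.
Power = P(Z > 2.326 − λ) = Φ(-0.122) = 0.4515.

Power ≈ 0.452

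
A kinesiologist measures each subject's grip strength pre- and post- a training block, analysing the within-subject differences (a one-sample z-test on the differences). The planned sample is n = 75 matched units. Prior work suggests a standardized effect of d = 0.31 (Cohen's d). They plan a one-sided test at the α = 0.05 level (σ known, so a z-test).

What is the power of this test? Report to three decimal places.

Power ≈ 0.851

Noncentrality parameter: δ = d·√n = 0.31 × √75 = 2.6847
Critical value for a one-sided test at α = 0.05: z_α = 1.645.
Power = P(Z > 1.645 − δ) = Φ(1.040) = 0.8508.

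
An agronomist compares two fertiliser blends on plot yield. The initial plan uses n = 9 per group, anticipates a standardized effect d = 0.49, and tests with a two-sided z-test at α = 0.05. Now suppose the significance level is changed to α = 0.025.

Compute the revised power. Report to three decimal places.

Power ≈ 0.115

δ = d·√(n/2) = 0.49 × √(9/2) = 1.0394 (unchanged). New critical value: z_{0.0125} = 2.241.
Revised power = Φ(δ − 2.241) + Φ(−δ − 2.241) = Φ(-1.202) + Φ(-3.281) = 0.1147 + 0.0005 = 0.1152.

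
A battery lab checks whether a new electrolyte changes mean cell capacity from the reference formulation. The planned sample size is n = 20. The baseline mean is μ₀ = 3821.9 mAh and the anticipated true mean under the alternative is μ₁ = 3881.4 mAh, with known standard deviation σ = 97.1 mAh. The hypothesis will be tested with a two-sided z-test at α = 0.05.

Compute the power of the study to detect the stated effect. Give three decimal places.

Standardized effect: d = |μ₁ − μ₀| / σ = |3881.4 − 3821.9| / 97.1 = 0.6128
Noncentrality parameter: λ = d·√n = 0.6128 × √20 = 2.7404
Critical value for a two-sided test at α = 0.05: z_{α/2} = 1.960.
Power = Φ(λ − 1.960) + Φ(−λ − 1.960) = Φ(0.780) + Φ(-4.700) = 0.7824 + 0.0000 = 0.7824.

Power ≈ 0.782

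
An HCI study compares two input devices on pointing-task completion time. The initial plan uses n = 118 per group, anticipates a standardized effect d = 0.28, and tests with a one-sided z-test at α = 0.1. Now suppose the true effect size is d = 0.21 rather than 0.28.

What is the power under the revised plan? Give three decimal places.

Power ≈ 0.630

With d = 0.21: δ = d·√(n/2) = 0.21 × √(118/2) = 1.6130. Critical value z_{0.1} = 1.282.
Revised power = P(Z > 1.282 − δ) = Φ(0.331) = 0.6299.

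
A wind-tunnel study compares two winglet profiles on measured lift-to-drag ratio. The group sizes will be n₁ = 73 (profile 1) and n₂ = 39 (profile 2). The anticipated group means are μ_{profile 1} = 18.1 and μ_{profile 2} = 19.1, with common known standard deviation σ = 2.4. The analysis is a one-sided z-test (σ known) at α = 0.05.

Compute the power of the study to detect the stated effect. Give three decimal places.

Standardized effect: d = |μ_{profile 1} − μ_{profile 2}| / σ = |18.1 − 19.1| / 2.4 = 0.4167
Noncentrality parameter: δ = d / √(1/n₁ + 1/n₂) = 0.4167 / √(1/73 + 1/39) = 2.1007
Critical value for a one-sided test at α = 0.05: z_α = 1.645.
Power = Φ(δ − 1.645) = Φ(0.456) = 0.6758.

Power ≈ 0.676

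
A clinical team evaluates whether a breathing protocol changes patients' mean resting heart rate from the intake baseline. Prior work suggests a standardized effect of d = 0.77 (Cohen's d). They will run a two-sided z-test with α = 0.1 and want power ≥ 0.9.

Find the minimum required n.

Set Φ(δ − 1.645) = 0.9; then δ − 1.645 = Φ⁻¹(0.9) = 1.282, giving δ = 2.926.
(The Φ(−δ − z_{α/2}) term is vanishingly small for δ > 0 and is dropped in the standard sample-size formula.)
δ = d·√n ⇒ n = (δ/d)² = (2.926 / 0.77)² = 14.44.
Rounding up, n = 15.

n = 15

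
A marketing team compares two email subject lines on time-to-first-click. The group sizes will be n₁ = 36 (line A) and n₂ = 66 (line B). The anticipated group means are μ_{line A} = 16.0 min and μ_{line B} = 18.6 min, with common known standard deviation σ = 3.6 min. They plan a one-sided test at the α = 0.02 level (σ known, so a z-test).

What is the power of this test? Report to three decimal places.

Standardized effect: d = |μ_{line A} − μ_{line B}| / σ = |16.0 − 18.6| / 3.6 = 0.7222
Noncentrality parameter: δ = d / √(1/n₁ + 1/n₂) = 0.7222 / √(1/36 + 1/66) = 3.4857
One-sided α = 0.02 → critical value z_{0.02} = 2.054.
Power = P(Z > 2.054 − δ) = Φ(1.432) = 0.9239.

Power ≈ 0.924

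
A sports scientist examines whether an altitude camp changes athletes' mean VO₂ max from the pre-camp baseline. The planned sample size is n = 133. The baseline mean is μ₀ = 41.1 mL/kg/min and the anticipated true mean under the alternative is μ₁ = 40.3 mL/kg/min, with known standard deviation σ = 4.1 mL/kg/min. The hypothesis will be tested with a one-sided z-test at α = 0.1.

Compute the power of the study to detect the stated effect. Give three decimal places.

Power ≈ 0.834

Standardized effect: d = |μ₁ − μ₀| / σ = |40.3 − 41.1| / 4.1 = 0.1951
Noncentrality parameter: δ = d·√n = 0.1951 × √133 = 2.2503
One-sided α = 0.1 → critical value z_{0.1} = 1.282.
Power = Φ(δ − 1.282) = Φ(0.969) = 0.8337.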